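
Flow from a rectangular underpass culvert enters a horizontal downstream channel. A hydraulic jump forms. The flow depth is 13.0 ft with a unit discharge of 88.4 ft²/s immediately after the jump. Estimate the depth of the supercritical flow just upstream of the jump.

V₂ = q/y₂ = 88.4/13.0 = 6.80 ft/s; Fr₂ = V₂/√(g·y₂) = 0.332.
Since the conjugate-depth ratio holds either way, y₁/y₂ = ½[√(1 + 8Fr₂²) − 1] = ½[√1.884 − 1] = 0.186.
y₁ = 0.186 × 13.0 = 2.42 ft.

y₁ = 2.42 ft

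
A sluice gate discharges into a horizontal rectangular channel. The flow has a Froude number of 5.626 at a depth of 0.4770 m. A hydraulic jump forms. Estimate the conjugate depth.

Fr₁ = 5.626 (given).
From the momentum equation for a rectangular channel, y₂/y₁ = ½[√(1 + 8Fr₁²) − 1] = ½[√254.22 − 1] = 7.472.
y₂ = 7.472 × 0.4770 = 3.564 m.

y₂ = 3.564 m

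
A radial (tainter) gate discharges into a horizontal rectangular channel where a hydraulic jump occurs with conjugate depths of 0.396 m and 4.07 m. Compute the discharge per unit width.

q = 5.94 m²/s

For a rectangular channel the momentum equation gives q² = ½·g·y₁·y₂·(y₁ + y₂) = ½×9.81×0.396×4.07×4.47 = 35.3.
q = √35.3 = 5.94 m²/s.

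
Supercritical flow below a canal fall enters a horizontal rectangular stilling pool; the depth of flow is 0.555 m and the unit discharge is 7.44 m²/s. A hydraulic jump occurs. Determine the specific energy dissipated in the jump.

ΔE = 5.32 m

V₁ = q/y₁ = 7.44/0.555 = 13.4 m/s. Fr₁ = V₁/√(g·y₁) = 13.4/√(9.81×0.555) = 5.75.
Conjugate-depth relation: y₂/y₁ = ½[√(1 + 8Fr₁²) − 1] = ½[√265.1 − 1] = 7.64.
y₂ = 7.64 × 0.555 = 4.24 m.
V₂ = q/y₂ = 7.44/4.24 = 1.75 m/s. E₁ = y₁ + V₁²/2g = 9.71 m; E₂ = y₂ + V₂²/2g = 4.40 m. ΔE = E₁ − E₂ = 5.32 m.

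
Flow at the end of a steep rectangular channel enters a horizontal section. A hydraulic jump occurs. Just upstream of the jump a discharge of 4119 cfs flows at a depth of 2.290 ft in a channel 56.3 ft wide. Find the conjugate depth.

q = Q/b = 4119/56.3 = 73.16 ft²/s; V₁ = q/y₁ = 31.95 ft/s. Fr₁ = V₁/√(g·y₁) = 3.721.
Bélanger equation: y₂/y₁ = ½[√(1 + 8Fr₁²) − 1] = ½[√111.74 − 1] = 4.785.
y₂ = 4.785 × 2.290 = 10.96 ft.

y₂ = 10.96 ft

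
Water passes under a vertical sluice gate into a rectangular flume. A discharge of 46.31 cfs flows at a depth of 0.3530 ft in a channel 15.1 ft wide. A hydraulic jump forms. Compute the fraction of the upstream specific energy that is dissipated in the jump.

q = Q/b = 46.31/15.1 = 3.067 ft²/s; V₁ = q/y₁ = 8.688 ft/s. Fr₁ = V₁/√(g·y₁) = 2.577.
From the momentum equation for a rectangular channel, y₂/y₁ = ½[√(1 + 8Fr₁²) − 1] = ½[√54.126 − 1] = 3.179.
y₂ = 3.179 × 0.3530 = 1.122 ft.
E₁ = y₁ + V₁²/2g = 1.525 ft. ΔE = (y₂ − y₁)³/(4y₁y₂) = 0.2871 ft. ΔE/E₁ = 0.2871/1.525 = 0.188.

ΔE/E₁ = 0.188 (18.8%)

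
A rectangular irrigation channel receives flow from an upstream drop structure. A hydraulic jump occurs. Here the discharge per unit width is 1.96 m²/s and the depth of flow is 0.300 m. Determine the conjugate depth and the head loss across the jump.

V₁ = q/y₁ = 1.96/0.300 = 6.53 m/s. Fr₁ = V₁/√(g·y₁) = 6.53/√(9.81×0.300) = 3.81.
By Bélanger, y₂/y₁ = ½[√(1 + 8Fr₁²) − 1] = ½[√117.0 − 1] = 4.91.
y₂ = 4.91 × 0.300 = 1.47 m.
Head loss: ΔE = (y₂ − y₁)³/(4y₁y₂) = (1.47 − 0.300)³/(4×0.300×1.47) = 1.61/1.77 = 0.913 m.

y₂ = 1.47 m; ΔE = 0.913 m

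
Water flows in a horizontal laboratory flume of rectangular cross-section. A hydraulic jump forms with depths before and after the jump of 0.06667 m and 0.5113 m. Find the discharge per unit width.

For a rectangular channel the momentum equation gives q² = ½·g·y₁·y₂·(y₁ + y₂) = ½×9.81×0.06667×0.5113×0.5780 = 0.09664.
q = √0.09664 = 0.3109 m²/s.

q = 0.3109 m²/s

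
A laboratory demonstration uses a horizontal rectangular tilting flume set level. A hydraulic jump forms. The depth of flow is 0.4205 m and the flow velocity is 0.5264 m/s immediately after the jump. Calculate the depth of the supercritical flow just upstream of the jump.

y₁ = 0.05044 m

Fr₂ = V₂/√(g·y₂) = 0.5264/√(9.81×0.4205) = 0.2592.
Since the conjugate-depth ratio holds either way, y₁/y₂ = ½[√(1 + 8Fr₂²) − 1] = ½[√1.5374 − 1] = 0.1200.
y₁ = 0.1200 × 0.4205 = 0.05044 m.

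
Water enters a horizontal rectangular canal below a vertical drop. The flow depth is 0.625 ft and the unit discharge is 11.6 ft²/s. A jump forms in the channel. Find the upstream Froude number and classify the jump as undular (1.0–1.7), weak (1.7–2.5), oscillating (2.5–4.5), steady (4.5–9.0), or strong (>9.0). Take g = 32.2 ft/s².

Fr₁ = 4.14; oscillating jump

V₁ = q/y₁ = 11.6/0.625 = 18.6 ft/s. Fr₁ = V₁/√(g·y₁) = 18.6/√(32.2×0.625) = 4.14.
Fr₁ = 4.14 lies in the oscillating range.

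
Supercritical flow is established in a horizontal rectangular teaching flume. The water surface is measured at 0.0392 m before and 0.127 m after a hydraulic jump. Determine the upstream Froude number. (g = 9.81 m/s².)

Fr₁ = 2.62

For a rectangular channel the momentum equation gives q² = ½·g·y₁·y₂·(y₁ + y₂) = ½×9.81×0.0392×0.127×0.166 = 0.00406.
q = √0.00406 = 0.0637 m²/s.
V₁ = q/y₁ = 1.63 m/s; Fr₁ = V₁/√(g·y₁) = 2.62.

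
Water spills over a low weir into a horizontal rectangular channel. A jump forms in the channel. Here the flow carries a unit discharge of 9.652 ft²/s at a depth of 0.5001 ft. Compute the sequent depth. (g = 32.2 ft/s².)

V₁ = q/y₁ = 9.652/0.5001 = 19.30 ft/s. Fr₁ = V₁/√(g·y₁) = 19.30/√(32.2×0.5001) = 4.810.
Sequent-depth ratio: y₂/y₁ = ½[√(1 + 8Fr₁²) − 1] = ½[√186.05 − 1] = 6.320.
y₂ = 6.320 × 0.5001 = 3.161 ft.

y₂ = 3.161 ft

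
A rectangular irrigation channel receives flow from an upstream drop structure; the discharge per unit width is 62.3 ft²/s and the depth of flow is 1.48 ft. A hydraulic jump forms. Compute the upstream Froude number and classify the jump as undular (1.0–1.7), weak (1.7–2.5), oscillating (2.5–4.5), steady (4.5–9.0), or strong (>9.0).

Fr₁ = 6.10; steady jump

V₁ = q/y₁ = 62.3/1.48 = 42.1 ft/s. Fr₁ = V₁/√(g·y₁) = 42.1/√(32.2×1.48) = 6.10.
Fr₁ = 6.10 lies in the steady range.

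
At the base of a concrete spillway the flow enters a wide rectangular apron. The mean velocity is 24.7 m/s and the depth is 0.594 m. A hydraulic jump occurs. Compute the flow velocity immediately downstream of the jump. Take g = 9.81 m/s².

V₂ = 1.77 m/s

Fr₁ = V₁/√(g·y₁) = 24.7/√(9.81×0.594) = 10.2.
From the momentum equation for a rectangular channel, y₂/y₁ = ½[√(1 + 8Fr₁²) − 1] = ½[√838.6 − 1] = 14.0.
y₂ = 14.0 × 0.594 = 8.30 m.
q = V₁·y₁ = 24.7 × 0.594 = 14.7 m²/s.
V₂ = q/y₂ = 14.7/8.30 = 1.77 m/s.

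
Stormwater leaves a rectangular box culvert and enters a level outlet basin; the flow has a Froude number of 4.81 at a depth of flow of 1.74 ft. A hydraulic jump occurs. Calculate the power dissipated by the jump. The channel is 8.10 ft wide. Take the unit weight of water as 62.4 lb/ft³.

Fr₁ = 4.81 (given).
By Bélanger, y₂/y₁ = ½[√(1 + 8Fr₁²) − 1] = ½[√186.1 − 1] = 6.32.
y₂ = 6.32 × 1.74 = 11.0 ft.
Head loss: ΔE = (y₂ − y₁)³/(4y₁y₂) = (11.0 − 1.74)³/(4×1.74×11.0) = 794/76.5 = 10.4 ft.
V₁ = Fr₁·√(g·y₁) = 4.81×√(32.2×1.74) = 36.0 ft/s; q = V₁·y₁ = 62.6 ft²/s. Q = q·b = 62.6 × 8.10 = 507 cfs. P = γ·Q·ΔE/550 = 62.4 × 507 × 10.4 / 550 = 597 hp.

P = 597 hp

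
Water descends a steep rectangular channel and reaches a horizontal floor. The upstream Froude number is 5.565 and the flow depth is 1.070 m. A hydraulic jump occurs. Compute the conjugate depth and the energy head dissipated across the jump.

y₂ = 7.903 m; ΔE = 9.432 m

Fr₁ = 5.565 (given).
By Bélanger, y₂/y₁ = ½[√(1 + 8Fr₁²) − 1] = ½[√248.75 − 1] = 7.386.
y₂ = 7.386 × 1.070 = 7.903 m.
V₁ = Fr₁·√(g·y₁) = 5.565×√(9.81×1.070) = 18.03 m/s; q = V₁·y₁ = 19.29 m²/s. V₂ = q/y₂ = 19.29/7.903 = 2.441 m/s. E₁ = y₁ + V₁²/2g = 17.64 m; E₂ = y₂ + V₂²/2g = 8.207 m. ΔE = E₁ − E₂ = 9.432 m.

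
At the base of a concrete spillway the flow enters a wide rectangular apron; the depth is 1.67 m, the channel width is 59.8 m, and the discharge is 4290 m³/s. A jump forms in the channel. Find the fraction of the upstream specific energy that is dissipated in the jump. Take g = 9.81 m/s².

ΔE/E₁ = 0.742 (74.2%)

q = Q/b = 4290/59.8 = 71.7 m²/s; V₁ = q/y₁ = 43.0 m/s. Fr₁ = V₁/√(g·y₁) = 10.6.
By Bélanger, y₂/y₁ = ½[√(1 + 8Fr₁²) − 1] = ½[√902.1 − 1] = 14.5.
y₂ = 14.5 × 1.67 = 24.2 m.
E₁ = y₁ + V₁²/2g = 95.7 m. ΔE = (y₂ − y₁)³/(4y₁y₂) = 71.0 m. ΔE/E₁ = 71.0/95.7 = 0.742.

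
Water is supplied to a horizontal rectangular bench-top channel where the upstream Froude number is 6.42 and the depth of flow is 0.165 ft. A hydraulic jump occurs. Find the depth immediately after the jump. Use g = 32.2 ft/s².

y₂ = 1.42 ft

Fr₁ = 6.42 (given).
Sequent-depth ratio: y₂/y₁ = ½[√(1 + 8Fr₁²) − 1] = ½[√330.7 − 1] = 8.59.
y₂ = 8.59 × 0.165 = 1.42 ft.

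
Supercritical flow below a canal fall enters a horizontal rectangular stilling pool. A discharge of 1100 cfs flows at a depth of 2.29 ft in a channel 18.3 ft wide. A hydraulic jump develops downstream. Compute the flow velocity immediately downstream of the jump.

q = Q/b = 1100/18.3 = 60.1 ft²/s; V₁ = q/y₁ = 26.2 ft/s. Fr₁ = V₁/√(g·y₁) = 3.06.
By Bélanger, y₂/y₁ = ½[√(1 + 8Fr₁²) − 1] = ½[√75.75 − 1] = 3.85.
y₂ = 3.85 × 2.29 = 8.82 ft.
V₂ = q/y₂ = 60.1/8.82 = 6.81 ft/s.

V₂ = 6.81 ft/s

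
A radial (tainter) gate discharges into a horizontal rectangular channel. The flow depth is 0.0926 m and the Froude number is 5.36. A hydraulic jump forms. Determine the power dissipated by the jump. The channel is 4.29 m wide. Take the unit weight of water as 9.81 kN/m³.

P = 14.7 kW

Fr₁ = 5.36 (given).
Conjugate-depth relation: y₂/y₁ = ½[√(1 + 8Fr₁²) − 1] = ½[√230.8 − 1] = 7.10.
y₂ = 7.10 × 0.0926 = 0.657 m.
V₁ = Fr₁·√(g·y₁) = 5.36×√(9.81×0.0926) = 5.11 m/s; q = V₁·y₁ = 0.473 m²/s. V₂ = q/y₂ = 0.473/0.657 = 0.720 m/s. E₁ = y₁ + V₁²/2g = 1.42 m; E₂ = y₂ + V₂²/2g = 0.684 m. ΔE = E₁ − E₂ = 0.739 m.
Q = q·b = 0.473 × 4.29 = 2.03 m³/s. P = γ·Q·ΔE = 9.81 × 2.03 × 0.739 = 14.7 kW.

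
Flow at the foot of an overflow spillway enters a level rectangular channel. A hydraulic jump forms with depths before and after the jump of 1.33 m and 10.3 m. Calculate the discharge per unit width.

For a rectangular channel the momentum equation gives q² = ½·g·y₁·y₂·(y₁ + y₂) = ½×9.81×1.33×10.3×11.6 = 781.
q = √781 = 28.0 m²/s.

q = 28.0 m²/s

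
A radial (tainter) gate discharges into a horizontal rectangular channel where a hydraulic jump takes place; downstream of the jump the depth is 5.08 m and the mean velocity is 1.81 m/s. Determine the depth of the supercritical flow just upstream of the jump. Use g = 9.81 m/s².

Fr₂ = V₂/√(g·y₂) = 1.81/√(9.81×5.08) = 0.256.
Applying the sequent-depth relation in reverse, y₁/y₂ = ½[√(1 + 8Fr₂²) − 1] = ½[√1.526 − 1] = 0.118.
y₁ = 0.118 × 5.08 = 0.598 m.

y₁ = 0.598 m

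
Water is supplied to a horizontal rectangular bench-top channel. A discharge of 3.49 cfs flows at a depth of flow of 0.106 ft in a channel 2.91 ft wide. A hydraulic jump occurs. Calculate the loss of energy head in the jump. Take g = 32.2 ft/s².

ΔE = 1.20 ft

q = Q/b = 3.49/2.91 = 1.20 ft²/s; V₁ = q/y₁ = 11.3 ft/s. Fr₁ = V₁/√(g·y₁) = 6.12.
From the momentum equation for a rectangular channel, y₂/y₁ = ½[√(1 + 8Fr₁²) − 1] = ½[√301.0 − 1] = 8.18.
y₂ = 8.18 × 0.106 = 0.867 ft.
Head loss: ΔE = (y₂ − y₁)³/(4y₁y₂) = (0.867 − 0.106)³/(4×0.106×0.867) = 0.440/0.367 = 1.20 ft.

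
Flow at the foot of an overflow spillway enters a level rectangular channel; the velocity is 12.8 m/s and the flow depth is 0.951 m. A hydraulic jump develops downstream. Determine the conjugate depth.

y₂ = 5.18 m

Fr₁ = V₁/√(g·y₁) = 12.8/√(9.81×0.951) = 4.19.
From the momentum equation for a rectangular channel, y₂/y₁ = ½[√(1 + 8Fr₁²) − 1] = ½[√141.5 − 1] = 5.45.
y₂ = 5.45 × 0.951 = 5.18 m.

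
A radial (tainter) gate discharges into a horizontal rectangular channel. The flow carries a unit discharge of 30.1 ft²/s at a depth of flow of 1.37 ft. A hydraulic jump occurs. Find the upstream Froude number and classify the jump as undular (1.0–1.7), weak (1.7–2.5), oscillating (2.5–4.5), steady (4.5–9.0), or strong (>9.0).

Fr₁ = 3.31; oscillating jump

V₁ = q/y₁ = 30.1/1.37 = 22.0 ft/s. Fr₁ = V₁/√(g·y₁) = 22.0/√(32.2×1.37) = 3.31.
Fr₁ = 3.31 lies in the oscillating range.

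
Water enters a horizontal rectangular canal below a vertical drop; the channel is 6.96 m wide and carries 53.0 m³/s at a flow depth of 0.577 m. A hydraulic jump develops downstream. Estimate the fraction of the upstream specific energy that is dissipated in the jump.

ΔE/E₁ = 0.533 (53.3%)

q = Q/b = 53.0/6.96 = 7.61 m²/s; V₁ = q/y₁ = 13.2 m/s. Fr₁ = V₁/√(g·y₁) = 5.55.
Sequent-depth ratio: y₂/y₁ = ½[√(1 + 8Fr₁²) − 1] = ½[√247.2 − 1] = 7.36.
y₂ = 7.36 × 0.577 = 4.25 m.
E₁ = y₁ + V₁²/2g = 9.45 m. ΔE = (y₂ − y₁)³/(4y₁y₂) = 5.04 m. ΔE/E₁ = 5.04/9.45 = 0.533.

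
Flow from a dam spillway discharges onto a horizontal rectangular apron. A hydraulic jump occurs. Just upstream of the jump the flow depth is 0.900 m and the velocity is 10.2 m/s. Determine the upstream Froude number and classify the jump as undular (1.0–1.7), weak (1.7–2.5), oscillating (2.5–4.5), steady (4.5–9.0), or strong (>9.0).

Fr₁ = 3.43; oscillating jump

Fr₁ = V₁/√(g·y₁) = 10.2/√(9.81×0.900) = 3.43.
Fr₁ = 3.43 lies in the oscillating range.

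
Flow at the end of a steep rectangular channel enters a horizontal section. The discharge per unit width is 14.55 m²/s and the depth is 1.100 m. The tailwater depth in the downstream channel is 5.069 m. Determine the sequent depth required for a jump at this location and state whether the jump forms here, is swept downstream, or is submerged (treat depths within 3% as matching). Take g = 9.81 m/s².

y₂ = 5.738 m; the jump is swept downstream

V₁ = q/y₁ = 14.55/1.100 = 13.23 m/s. Fr₁ = V₁/√(g·y₁) = 13.23/√(9.81×1.100) = 4.027.
Bélanger equation: y₂/y₁ = ½[√(1 + 8Fr₁²) − 1] = ½[√130.71 − 1] = 5.216.
y₂ = 5.216 × 1.100 = 5.738 m.
Tailwater y_tw = 5.069 m: y_tw < y₂, so the jump is swept downstream.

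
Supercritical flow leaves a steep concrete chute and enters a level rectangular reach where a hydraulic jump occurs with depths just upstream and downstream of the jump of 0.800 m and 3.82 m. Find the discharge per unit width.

For a rectangular channel the momentum equation gives q² = ½·g·y₁·y₂·(y₁ + y₂) = ½×9.81×0.800×3.82×4.62 = 69.3.
q = √69.3 = 8.32 m²/s.

q = 8.32 m²/s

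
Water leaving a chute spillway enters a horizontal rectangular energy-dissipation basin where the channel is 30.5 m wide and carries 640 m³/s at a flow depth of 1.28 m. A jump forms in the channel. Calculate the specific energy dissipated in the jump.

q = Q/b = 640/30.5 = 21.0 m²/s; V₁ = q/y₁ = 16.4 m/s. Fr₁ = V₁/√(g·y₁) = 4.63.
By Bélanger, y₂/y₁ = ½[√(1 + 8Fr₁²) − 1] = ½[√172.2 − 1] = 6.06.
y₂ = 6.06 × 1.28 = 7.76 m.
V₂ = q/y₂ = 21.0/7.76 = 2.70 m/s. E₁ = y₁ + V₁²/2g = 15.0 m; E₂ = y₂ + V₂²/2g = 8.13 m. ΔE = E₁ − E₂ = 6.85 m.

ΔE = 6.85 m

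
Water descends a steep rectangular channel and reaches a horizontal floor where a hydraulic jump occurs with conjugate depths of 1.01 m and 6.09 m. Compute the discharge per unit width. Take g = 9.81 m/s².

q = 14.6 m²/s

For a rectangular channel the momentum equation gives q² = ½·g·y₁·y₂·(y₁ + y₂) = ½×9.81×1.01×6.09×7.10 = 214.
q = √214 = 14.6 m²/s.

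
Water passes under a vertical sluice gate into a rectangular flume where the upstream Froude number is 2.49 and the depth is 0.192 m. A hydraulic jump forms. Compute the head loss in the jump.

Fr₁ = 2.49 (given).
Bélanger equation: y₂/y₁ = ½[√(1 + 8Fr₁²) − 1] = ½[√50.60 − 1] = 3.06.
y₂ = 3.06 × 0.192 = 0.587 m.
V₁ = Fr₁·√(g·y₁) = 2.49×√(9.81×0.192) = 3.42 m/s; q = V₁·y₁ = 0.656 m²/s. V₂ = q/y₂ = 0.656/0.587 = 1.12 m/s. E₁ = y₁ + V₁²/2g = 0.787 m; E₂ = y₂ + V₂²/2g = 0.651 m. ΔE = E₁ − E₂ = 0.137 m.

ΔE = 0.137 m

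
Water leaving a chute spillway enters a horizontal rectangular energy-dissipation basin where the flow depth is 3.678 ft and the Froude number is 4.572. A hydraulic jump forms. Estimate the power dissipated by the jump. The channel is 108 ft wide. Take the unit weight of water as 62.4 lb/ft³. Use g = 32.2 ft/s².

Fr₁ = 4.572 (given).
By Bélanger, y₂/y₁ = ½[√(1 + 8Fr₁²) − 1] = ½[√168.23 − 1] = 5.985.
y₂ = 5.985 × 3.678 = 22.01 ft.
Head loss: ΔE = (y₂ − y₁)³/(4y₁y₂) = (22.01 − 3.678)³/(4×3.678×22.01) = 6164/323.9 = 19.03 ft.
V₁ = Fr₁·√(g·y₁) = 4.572×√(32.2×3.678) = 49.76 ft/s; q = V₁·y₁ = 183.0 ft²/s. Q = q·b = 183.0 × 108 = 19764 cfs. P = γ·Q·ΔE/550 = 62.4 × 19764 × 19.03 / 550 = 42677 hp.

P = 42677 hp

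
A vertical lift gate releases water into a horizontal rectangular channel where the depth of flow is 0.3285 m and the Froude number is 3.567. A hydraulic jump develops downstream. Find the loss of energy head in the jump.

ΔE = 0.8172 m

Fr₁ = 3.567 (given).
By Bélanger, y₂/y₁ = ½[√(1 + 8Fr₁²) − 1] = ½[√102.79 − 1] = 4.569.
y₂ = 4.569 × 0.3285 = 1.501 m.
V₁ = Fr₁·√(g·y₁) = 3.567×√(9.81×0.3285) = 6.403 m/s; q = V₁·y₁ = 2.103 m²/s. V₂ = q/y₂ = 2.103/1.501 = 1.401 m/s. E₁ = y₁ + V₁²/2g = 2.418 m; E₂ = y₂ + V₂²/2g = 1.601 m. ΔE = E₁ − E₂ = 0.8172 m.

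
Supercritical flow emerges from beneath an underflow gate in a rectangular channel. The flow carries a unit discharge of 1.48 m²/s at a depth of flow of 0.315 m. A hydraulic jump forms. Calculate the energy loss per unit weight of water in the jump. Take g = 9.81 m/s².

V₁ = q/y₁ = 1.48/0.315 = 4.70 m/s. Fr₁ = V₁/√(g·y₁) = 4.70/√(9.81×0.315) = 2.67.
Bélanger equation: y₂/y₁ = ½[√(1 + 8Fr₁²) − 1] = ½[√58.15 − 1] = 3.31.
y₂ = 3.31 × 0.315 = 1.04 m.
V₂ = q/y₂ = 1.48/1.04 = 1.42 m/s. E₁ = y₁ + V₁²/2g = 1.44 m; E₂ = y₂ + V₂²/2g = 1.15 m. ΔE = E₁ − E₂ = 0.294 m.

ΔE = 0.294 m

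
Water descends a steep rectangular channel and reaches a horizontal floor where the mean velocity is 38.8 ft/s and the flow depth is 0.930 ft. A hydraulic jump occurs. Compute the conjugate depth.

y₂ = 8.87 ft

Fr₁ = V₁/√(g·y₁) = 38.8/√(32.2×0.930) = 7.09.
By Bélanger, y₂/y₁ = ½[√(1 + 8Fr₁²) − 1] = ½[√403.2 − 1] = 9.54.
y₂ = 9.54 × 0.930 = 8.87 ft.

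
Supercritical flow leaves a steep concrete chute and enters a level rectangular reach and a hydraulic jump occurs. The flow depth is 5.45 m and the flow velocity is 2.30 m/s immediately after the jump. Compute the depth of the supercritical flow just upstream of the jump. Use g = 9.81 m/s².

y₁ = 0.922 m

Fr₂ = V₂/√(g·y₂) = 2.30/√(9.81×5.45) = 0.315.
The Bélanger relation is symmetric: y₁/y₂ = ½[√(1 + 8Fr₂²) − 1] = ½[√1.792 − 1] = 0.169.
y₁ = 0.169 × 5.45 = 0.922 m.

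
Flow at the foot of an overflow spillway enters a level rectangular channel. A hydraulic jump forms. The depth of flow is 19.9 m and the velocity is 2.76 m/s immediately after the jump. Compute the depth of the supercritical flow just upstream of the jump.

Fr₂ = V₂/√(g·y₂) = 2.76/√(9.81×19.9) = 0.198.
Since the conjugate-depth ratio holds either way, y₁/y₂ = ½[√(1 + 8Fr₂²) − 1] = ½[√1.312 − 1] = 0.0727.
y₁ = 0.0727 × 19.9 = 1.45 m.

y₁ = 1.45 m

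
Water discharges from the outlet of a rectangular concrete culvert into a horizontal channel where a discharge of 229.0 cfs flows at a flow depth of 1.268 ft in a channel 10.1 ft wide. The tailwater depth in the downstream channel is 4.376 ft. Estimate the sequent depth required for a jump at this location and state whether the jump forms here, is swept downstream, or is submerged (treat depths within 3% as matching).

y₂ = 4.424 ft; the jump forms here

q = Q/b = 229.0/10.1 = 22.67 ft²/s; V₁ = q/y₁ = 17.88 ft/s. Fr₁ = V₁/√(g·y₁) = 2.798.
Sequent-depth ratio: y₂/y₁ = ½[√(1 + 8Fr₁²) − 1] = ½[√63.648 − 1] = 3.489.
y₂ = 3.489 × 1.268 = 4.424 ft.
Tailwater y_tw = 4.376 ft: y_tw ≈ y₂, so the jump forms here.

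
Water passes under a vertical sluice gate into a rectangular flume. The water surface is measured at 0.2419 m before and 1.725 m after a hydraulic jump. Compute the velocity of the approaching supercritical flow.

V₁ = 8.294 m/s

For a rectangular channel the momentum equation gives q² = ½·g·y₁·y₂·(y₁ + y₂) = ½×9.81×0.2419×1.725×1.967 = 4.026.
q = √4.026 = 2.006 m²/s.
V₁ = q/y₁ = 2.006/0.2419 = 8.294 m/s.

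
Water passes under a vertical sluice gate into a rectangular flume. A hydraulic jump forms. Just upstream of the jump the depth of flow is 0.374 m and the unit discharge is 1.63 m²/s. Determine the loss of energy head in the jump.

V₁ = q/y₁ = 1.63/0.374 = 4.36 m/s. Fr₁ = V₁/√(g·y₁) = 4.36/√(9.81×0.374) = 2.28.
Conjugate-depth relation: y₂/y₁ = ½[√(1 + 8Fr₁²) − 1] = ½[√42.42 − 1] = 2.76.
y₂ = 2.76 × 0.374 = 1.03 m.
Head loss: ΔE = (y₂ − y₁)³/(4y₁y₂) = (1.03 − 0.374)³/(4×0.374×1.03) = 0.283/1.54 = 0.184 m.

ΔE = 0.184 m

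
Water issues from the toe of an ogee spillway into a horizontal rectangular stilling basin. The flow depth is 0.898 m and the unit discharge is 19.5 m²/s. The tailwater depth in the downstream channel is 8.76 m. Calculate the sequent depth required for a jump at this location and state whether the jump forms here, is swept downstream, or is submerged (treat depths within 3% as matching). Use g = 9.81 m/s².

y₂ = 8.85 m; the jump forms here

V₁ = q/y₁ = 19.5/0.898 = 21.7 m/s. Fr₁ = V₁/√(g·y₁) = 21.7/√(9.81×0.898) = 7.32.
By Bélanger, y₂/y₁ = ½[√(1 + 8Fr₁²) − 1] = ½[√429.2 − 1] = 9.86.
y₂ = 9.86 × 0.898 = 8.85 m.
Tailwater y_tw = 8.76 m: y_tw ≈ y₂, so the jump forms here.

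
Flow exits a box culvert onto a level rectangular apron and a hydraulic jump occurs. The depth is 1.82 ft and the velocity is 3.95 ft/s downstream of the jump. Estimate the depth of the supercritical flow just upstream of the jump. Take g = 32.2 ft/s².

Fr₂ = V₂/√(g·y₂) = 3.95/√(32.2×1.82) = 0.516.
From the momentum equation (using Fr₂), y₁/y₂ = ½[√(1 + 8Fr₂²) − 1] = ½[√3.130 − 1] = 0.385.
y₁ = 0.385 × 1.82 = 0.700 ft.

y₁ = 0.700 ft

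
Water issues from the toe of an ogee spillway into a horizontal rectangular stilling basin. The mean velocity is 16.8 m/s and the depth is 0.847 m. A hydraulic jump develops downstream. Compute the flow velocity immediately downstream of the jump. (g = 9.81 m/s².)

Fr₁ = V₁/√(g·y₁) = 16.8/√(9.81×0.847) = 5.83.
From the momentum equation for a rectangular channel, y₂/y₁ = ½[√(1 + 8Fr₁²) − 1] = ½[√272.7 − 1] = 7.76.
y₂ = 7.76 × 0.847 = 6.57 m.
q = V₁·y₁ = 16.8 × 0.847 = 14.2 m²/s.
V₂ = q/y₂ = 14.2/6.57 = 2.17 m/s.

V₂ = 2.17 m/s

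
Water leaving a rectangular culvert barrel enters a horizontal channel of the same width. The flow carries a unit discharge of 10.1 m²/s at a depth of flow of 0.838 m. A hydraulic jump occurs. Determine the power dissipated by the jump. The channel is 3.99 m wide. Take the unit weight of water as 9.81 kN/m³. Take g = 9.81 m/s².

P = 1350 kW

V₁ = q/y₁ = 10.1/0.838 = 12.1 m/s. Fr₁ = V₁/√(g·y₁) = 12.1/√(9.81×0.838) = 4.20.
Sequent-depth ratio: y₂/y₁ = ½[√(1 + 8Fr₁²) − 1] = ½[√142.4 − 1] = 5.47.
y₂ = 5.47 × 0.838 = 4.58 m.
V₂ = q/y₂ = 10.1/4.58 = 2.21 m/s. E₁ = y₁ + V₁²/2g = 8.24 m; E₂ = y₂ + V₂²/2g = 4.83 m. ΔE = E₁ − E₂ = 3.41 m.
Q = q·b = 10.1 × 3.99 = 40.3 m³/s. P = γ·Q·ΔE = 9.81 × 40.3 × 3.41 = 1350 kW.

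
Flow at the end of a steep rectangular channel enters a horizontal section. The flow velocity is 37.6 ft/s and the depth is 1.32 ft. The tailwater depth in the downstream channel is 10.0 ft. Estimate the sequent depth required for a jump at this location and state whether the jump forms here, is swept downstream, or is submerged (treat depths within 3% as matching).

Fr₁ = V₁/√(g·y₁) = 37.6/√(32.2×1.32) = 5.77.
Conjugate-depth relation: y₂/y₁ = ½[√(1 + 8Fr₁²) − 1] = ½[√267.1 − 1] = 7.67.
y₂ = 7.67 × 1.32 = 10.1 ft.
Tailwater y_tw = 10.0 ft: y_tw ≈ y₂, so the jump forms here.

y₂ = 10.1 ft; the jump forms here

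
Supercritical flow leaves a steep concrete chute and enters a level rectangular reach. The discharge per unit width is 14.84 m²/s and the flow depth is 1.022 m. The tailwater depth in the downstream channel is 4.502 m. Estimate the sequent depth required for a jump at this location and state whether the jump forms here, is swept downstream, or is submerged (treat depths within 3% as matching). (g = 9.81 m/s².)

V₁ = q/y₁ = 14.84/1.022 = 14.52 m/s. Fr₁ = V₁/√(g·y₁) = 14.52/√(9.81×1.022) = 4.586.
Sequent-depth ratio: y₂/y₁ = ½[√(1 + 8Fr₁²) − 1] = ½[√169.24 − 1] = 6.005.
y₂ = 6.005 × 1.022 = 6.137 m.
Tailwater y_tw = 4.502 m: y_tw < y₂, so the jump is swept downstream.

y₂ = 6.137 m; the jump is swept downstream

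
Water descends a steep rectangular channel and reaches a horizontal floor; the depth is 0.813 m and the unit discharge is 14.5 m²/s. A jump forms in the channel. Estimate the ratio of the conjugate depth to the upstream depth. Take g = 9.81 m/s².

y₂/y₁ = 8.45

V₁ = q/y₁ = 14.5/0.813 = 17.8 m/s. Fr₁ = V₁/√(g·y₁) = 17.8/√(9.81×0.813) = 6.32.
By Bélanger, y₂/y₁ = ½[√(1 + 8Fr₁²) − 1] = ½[√320.1 − 1] = 8.45.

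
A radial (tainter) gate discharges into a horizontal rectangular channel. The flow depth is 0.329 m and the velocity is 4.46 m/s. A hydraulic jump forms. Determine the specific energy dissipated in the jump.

ΔE = 0.231 m

Fr₁ = V₁/√(g·y₁) = 4.46/√(9.81×0.329) = 2.48.
Bélanger equation: y₂/y₁ = ½[√(1 + 8Fr₁²) − 1] = ½[√50.31 − 1] = 3.05.
y₂ = 3.05 × 0.329 = 1.00 m.
Head loss: ΔE = (y₂ − y₁)³/(4y₁y₂) = (1.00 − 0.329)³/(4×0.329×1.00) = 0.305/1.32 = 0.231 m.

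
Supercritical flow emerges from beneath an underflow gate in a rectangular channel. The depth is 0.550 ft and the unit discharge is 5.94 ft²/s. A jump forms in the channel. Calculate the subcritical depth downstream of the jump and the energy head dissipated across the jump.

y₂ = 1.74 ft; ΔE = 0.440 ft

V₁ = q/y₁ = 5.94/0.550 = 10.8 ft/s. Fr₁ = V₁/√(g·y₁) = 10.8/√(32.2×0.550) = 2.57.
Conjugate-depth relation: y₂/y₁ = ½[√(1 + 8Fr₁²) − 1] = ½[√53.69 − 1] = 3.16.
y₂ = 3.16 × 0.550 = 1.74 ft.
V₂ = q/y₂ = 5.94/1.74 = 3.41 ft/s. E₁ = y₁ + V₁²/2g = 2.36 ft; E₂ = y₂ + V₂²/2g = 1.92 ft. ΔE = E₁ − E₂ = 0.440 ft.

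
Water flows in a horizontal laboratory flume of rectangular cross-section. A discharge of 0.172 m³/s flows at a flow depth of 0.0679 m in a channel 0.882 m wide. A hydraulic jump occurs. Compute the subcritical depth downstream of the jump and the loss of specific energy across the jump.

y₂ = 0.306 m; ΔE = 0.162 m

q = Q/b = 0.172/0.882 = 0.195 m²/s; V₁ = q/y₁ = 2.87 m/s. Fr₁ = V₁/√(g·y₁) = 3.52.
Sequent-depth ratio: y₂/y₁ = ½[√(1 + 8Fr₁²) − 1] = ½[√100.1 − 1] = 4.50.
y₂ = 4.50 × 0.0679 = 0.306 m.
Head loss: ΔE = (y₂ − y₁)³/(4y₁y₂) = (0.306 − 0.0679)³/(4×0.0679×0.306) = 0.0134/0.0830 = 0.162 m.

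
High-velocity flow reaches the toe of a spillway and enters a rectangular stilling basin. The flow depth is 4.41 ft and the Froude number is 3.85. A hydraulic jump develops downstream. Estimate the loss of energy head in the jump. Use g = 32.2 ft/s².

ΔE = 13.9 ft

Fr₁ = 3.85 (given).
From the momentum equation for a rectangular channel, y₂/y₁ = ½[√(1 + 8Fr₁²) − 1] = ½[√119.6 − 1] = 4.97.
y₂ = 4.97 × 4.41 = 21.9 ft.
V₁ = Fr₁·√(g·y₁) = 3.85×√(32.2×4.41) = 45.9 ft/s; q = V₁·y₁ = 202 ft²/s. V₂ = q/y₂ = 202/21.9 = 9.24 ft/s. E₁ = y₁ + V₁²/2g = 37.1 ft; E₂ = y₂ + V₂²/2g = 23.2 ft. ΔE = E₁ − E₂ = 13.9 ft.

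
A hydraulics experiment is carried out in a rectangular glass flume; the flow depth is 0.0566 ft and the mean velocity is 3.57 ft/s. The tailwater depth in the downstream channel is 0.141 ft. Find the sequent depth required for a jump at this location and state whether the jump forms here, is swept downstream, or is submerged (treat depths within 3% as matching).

Fr₁ = V₁/√(g·y₁) = 3.57/√(32.2×0.0566) = 2.64.
Conjugate-depth relation: y₂/y₁ = ½[√(1 + 8Fr₁²) − 1] = ½[√56.94 − 1] = 3.27.
y₂ = 3.27 × 0.0566 = 0.185 ft.
Tailwater y_tw = 0.141 ft: y_tw < y₂, so the jump is swept downstream.

y₂ = 0.185 ft; the jump is swept downstream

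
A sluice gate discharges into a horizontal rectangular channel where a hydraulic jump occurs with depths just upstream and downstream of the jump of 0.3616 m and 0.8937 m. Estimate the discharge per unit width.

q = 1.411 m²/s

For a rectangular channel the momentum equation gives q² = ½·g·y₁·y₂·(y₁ + y₂) = ½×9.81×0.3616×0.8937×1.255 = 1.990.
q = √1.990 = 1.411 m²/s.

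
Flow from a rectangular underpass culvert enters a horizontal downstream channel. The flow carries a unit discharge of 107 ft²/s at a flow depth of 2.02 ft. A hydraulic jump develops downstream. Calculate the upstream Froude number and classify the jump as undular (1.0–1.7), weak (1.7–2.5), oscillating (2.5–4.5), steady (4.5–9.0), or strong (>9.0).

Fr₁ = 6.57; steady jump

V₁ = q/y₁ = 107/2.02 = 53.0 ft/s. Fr₁ = V₁/√(g·y₁) = 53.0/√(32.2×2.02) = 6.57.
Fr₁ = 6.57 lies in the steady range.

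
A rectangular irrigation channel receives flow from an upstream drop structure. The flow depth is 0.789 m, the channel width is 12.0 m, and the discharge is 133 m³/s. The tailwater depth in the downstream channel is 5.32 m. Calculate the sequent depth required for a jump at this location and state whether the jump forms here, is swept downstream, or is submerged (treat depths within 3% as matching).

q = Q/b = 133/12.0 = 11.1 m²/s; V₁ = q/y₁ = 14.0 m/s. Fr₁ = V₁/√(g·y₁) = 5.05.
Bélanger equation: y₂/y₁ = ½[√(1 + 8Fr₁²) − 1] = ½[√205.0 − 1] = 6.66.
y₂ = 6.66 × 0.789 = 5.25 m.
Tailwater y_tw = 5.32 m: y_tw ≈ y₂, so the jump forms here.

y₂ = 5.25 m; the jump forms here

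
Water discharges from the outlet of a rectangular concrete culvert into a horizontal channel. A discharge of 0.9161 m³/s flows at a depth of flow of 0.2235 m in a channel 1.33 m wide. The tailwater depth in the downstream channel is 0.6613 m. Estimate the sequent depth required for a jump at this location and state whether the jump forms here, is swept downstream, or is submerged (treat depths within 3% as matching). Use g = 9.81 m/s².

q = Q/b = 0.9161/1.33 = 0.6888 m²/s; V₁ = q/y₁ = 3.082 m/s. Fr₁ = V₁/√(g·y₁) = 2.081.
By Bélanger, y₂/y₁ = ½[√(1 + 8Fr₁²) − 1] = ½[√35.655 − 1] = 2.486.
y₂ = 2.486 × 0.2235 = 0.5555 m.
Tailwater y_tw = 0.6613 m: y_tw > y₂, so the jump is submerged.

y₂ = 0.5555 m; the jump is submerged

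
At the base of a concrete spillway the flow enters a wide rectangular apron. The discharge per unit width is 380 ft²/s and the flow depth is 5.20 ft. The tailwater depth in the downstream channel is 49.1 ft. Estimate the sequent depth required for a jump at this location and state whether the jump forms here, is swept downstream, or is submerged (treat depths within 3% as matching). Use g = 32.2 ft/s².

V₁ = q/y₁ = 380/5.20 = 73.1 ft/s. Fr₁ = V₁/√(g·y₁) = 73.1/√(32.2×5.20) = 5.65.
By Bélanger, y₂/y₁ = ½[√(1 + 8Fr₁²) − 1] = ½[√256.1 − 1] = 7.50.
y₂ = 7.50 × 5.20 = 39.0 ft.
Tailwater y_tw = 49.1 ft: y_tw > y₂, so the jump is submerged.

y₂ = 39.0 ft; the jump is submerged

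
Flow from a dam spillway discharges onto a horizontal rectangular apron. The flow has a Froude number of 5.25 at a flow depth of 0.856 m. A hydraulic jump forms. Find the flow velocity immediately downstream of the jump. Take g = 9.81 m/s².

V₂ = 2.19 m/s

Fr₁ = 5.25 (given).
From the momentum equation for a rectangular channel, y₂/y₁ = ½[√(1 + 8Fr₁²) − 1] = ½[√221.5 − 1] = 6.94.
y₂ = 6.94 × 0.856 = 5.94 m.
V₁ = Fr₁·√(g·y₁) = 5.25×√(9.81×0.856) = 15.2 m/s; q = V₁·y₁ = 13.0 m²/s.
V₂ = q/y₂ = 13.0/5.94 = 2.19 m/s.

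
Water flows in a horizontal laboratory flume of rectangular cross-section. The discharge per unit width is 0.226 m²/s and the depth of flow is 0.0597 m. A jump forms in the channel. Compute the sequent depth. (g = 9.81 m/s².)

y₂ = 0.389 m

V₁ = q/y₁ = 0.226/0.0597 = 3.79 m/s. Fr₁ = V₁/√(g·y₁) = 3.79/√(9.81×0.0597) = 4.95.
Conjugate-depth relation: y₂/y₁ = ½[√(1 + 8Fr₁²) − 1] = ½[√196.8 − 1] = 6.51.
y₂ = 6.51 × 0.0597 = 0.389 m.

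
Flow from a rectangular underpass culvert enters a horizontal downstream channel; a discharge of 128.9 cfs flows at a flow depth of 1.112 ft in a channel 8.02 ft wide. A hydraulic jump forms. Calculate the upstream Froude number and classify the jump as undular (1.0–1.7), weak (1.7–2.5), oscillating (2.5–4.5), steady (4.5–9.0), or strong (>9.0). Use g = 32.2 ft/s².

q = Q/b = 128.9/8.02 = 16.07 ft²/s; V₁ = q/y₁ = 14.45 ft/s. Fr₁ = V₁/√(g·y₁) = 2.415.
Fr₁ = 2.415 lies in the weak range.

Fr₁ = 2.415; weak jump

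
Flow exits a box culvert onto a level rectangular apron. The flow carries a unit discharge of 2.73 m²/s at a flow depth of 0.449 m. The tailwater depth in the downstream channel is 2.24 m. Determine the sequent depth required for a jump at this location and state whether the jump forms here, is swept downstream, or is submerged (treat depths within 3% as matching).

V₁ = q/y₁ = 2.73/0.449 = 6.08 m/s. Fr₁ = V₁/√(g·y₁) = 6.08/√(9.81×0.449) = 2.90.
From the momentum equation for a rectangular channel, y₂/y₁ = ½[√(1 + 8Fr₁²) − 1] = ½[√68.14 − 1] = 3.63.
y₂ = 3.63 × 0.449 = 1.63 m.
Tailwater y_tw = 2.24 m: y_tw > y₂, so the jump is submerged.

y₂ = 1.63 m; the jump is submerged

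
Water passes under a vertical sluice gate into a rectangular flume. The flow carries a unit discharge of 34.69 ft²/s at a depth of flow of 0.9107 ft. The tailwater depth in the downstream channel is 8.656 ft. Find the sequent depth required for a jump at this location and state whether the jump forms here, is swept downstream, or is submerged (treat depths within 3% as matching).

y₂ = 8.616 ft; the jump forms here

V₁ = q/y₁ = 34.69/0.9107 = 38.09 ft/s. Fr₁ = V₁/√(g·y₁) = 38.09/√(32.2×0.9107) = 7.034.
Bélanger equation: y₂/y₁ = ½[√(1 + 8Fr₁²) − 1] = ½[√396.84 − 1] = 9.460.
y₂ = 9.460 × 0.9107 = 8.616 ft.
Tailwater y_tw = 8.656 ft: y_tw ≈ y₂, so the jump forms here.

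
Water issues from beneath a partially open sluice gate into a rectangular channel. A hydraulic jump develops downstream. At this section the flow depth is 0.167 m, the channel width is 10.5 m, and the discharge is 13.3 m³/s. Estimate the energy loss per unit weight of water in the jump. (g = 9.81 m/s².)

q = Q/b = 13.3/10.5 = 1.27 m²/s; V₁ = q/y₁ = 7.58 m/s. Fr₁ = V₁/√(g·y₁) = 5.93.
From the momentum equation for a rectangular channel, y₂/y₁ = ½[√(1 + 8Fr₁²) − 1] = ½[√281.9 − 1] = 7.90.
y₂ = 7.90 × 0.167 = 1.32 m.
V₂ = q/y₂ = 1.27/1.32 = 0.961 m/s. E₁ = y₁ + V₁²/2g = 3.10 m; E₂ = y₂ + V₂²/2g = 1.37 m. ΔE = E₁ − E₂ = 1.73 m.

ΔE = 1.73 m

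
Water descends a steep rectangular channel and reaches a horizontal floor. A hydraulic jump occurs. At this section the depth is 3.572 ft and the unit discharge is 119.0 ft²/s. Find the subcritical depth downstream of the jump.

V₁ = q/y₁ = 119.0/3.572 = 33.31 ft/s. Fr₁ = V₁/√(g·y₁) = 33.31/√(32.2×3.572) = 3.106.
Bélanger equation: y₂/y₁ = ½[√(1 + 8Fr₁²) − 1] = ½[√78.196 − 1] = 3.921.
y₂ = 3.921 × 3.572 = 14.01 ft.

y₂ = 14.01 ft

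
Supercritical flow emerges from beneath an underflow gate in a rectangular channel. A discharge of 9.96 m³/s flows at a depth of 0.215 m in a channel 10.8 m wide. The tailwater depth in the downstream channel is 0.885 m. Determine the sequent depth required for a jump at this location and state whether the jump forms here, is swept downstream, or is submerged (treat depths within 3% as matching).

q = Q/b = 9.96/10.8 = 0.922 m²/s; V₁ = q/y₁ = 4.29 m/s. Fr₁ = V₁/√(g·y₁) = 2.95.
By Bélanger, y₂/y₁ = ½[√(1 + 8Fr₁²) − 1] = ½[√70.79 − 1] = 3.71.
y₂ = 3.71 × 0.215 = 0.797 m.
Tailwater y_tw = 0.885 m: y_tw > y₂, so the jump is submerged.

y₂ = 0.797 m; the jump is submerged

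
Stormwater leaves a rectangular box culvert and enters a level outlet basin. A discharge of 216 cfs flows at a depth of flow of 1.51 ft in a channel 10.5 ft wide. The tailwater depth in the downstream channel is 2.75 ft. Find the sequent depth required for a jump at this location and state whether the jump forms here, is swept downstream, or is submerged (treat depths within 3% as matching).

q = Q/b = 216/10.5 = 20.6 ft²/s; V₁ = q/y₁ = 13.6 ft/s. Fr₁ = V₁/√(g·y₁) = 1.95.
Conjugate-depth relation: y₂/y₁ = ½[√(1 + 8Fr₁²) − 1] = ½[√31.54 − 1] = 2.31.
y₂ = 2.31 × 1.51 = 3.48 ft.
Tailwater y_tw = 2.75 ft: y_tw < y₂, so the jump is swept downstream.

y₂ = 3.48 ft; the jump is swept downstream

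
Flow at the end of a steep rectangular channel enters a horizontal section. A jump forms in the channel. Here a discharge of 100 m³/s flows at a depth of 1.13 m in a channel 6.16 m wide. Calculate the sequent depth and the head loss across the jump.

y₂ = 6.35 m; ΔE = 4.96 m

q = Q/b = 100/6.16 = 16.2 m²/s; V₁ = q/y₁ = 14.4 m/s. Fr₁ = V₁/√(g·y₁) = 4.31.
From the momentum equation for a rectangular channel, y₂/y₁ = ½[√(1 + 8Fr₁²) − 1] = ½[√149.9 − 1] = 5.62.
y₂ = 5.62 × 1.13 = 6.35 m.
Head loss: ΔE = (y₂ − y₁)³/(4y₁y₂) = (6.35 − 1.13)³/(4×1.13×6.35) = 143/28.7 = 4.96 m.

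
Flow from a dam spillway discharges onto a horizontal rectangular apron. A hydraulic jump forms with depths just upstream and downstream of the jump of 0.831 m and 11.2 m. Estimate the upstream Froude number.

Fr₁ = 9.88

For a rectangular channel the momentum equation gives q² = ½·g·y₁·y₂·(y₁ + y₂) = ½×9.81×0.831×11.2×12.0 = 549.
q = √549 = 23.4 m²/s.
V₁ = q/y₁ = 28.2 m/s; Fr₁ = V₁/√(g·y₁) = 9.88.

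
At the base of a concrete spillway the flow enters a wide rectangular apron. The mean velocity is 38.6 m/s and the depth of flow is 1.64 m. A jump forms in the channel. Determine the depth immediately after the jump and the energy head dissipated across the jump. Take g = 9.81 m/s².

y₂ = 21.5 m; ΔE = 55.6 m

Fr₁ = V₁/√(g·y₁) = 38.6/√(9.81×1.64) = 9.62.
From the momentum equation for a rectangular channel, y₂/y₁ = ½[√(1 + 8Fr₁²) − 1] = ½[√741.9 − 1] = 13.1.
y₂ = 13.1 × 1.64 = 21.5 m.
Head loss: ΔE = (y₂ − y₁)³/(4y₁y₂) = (21.5 − 1.64)³/(4×1.64×21.5) = 7851/141 = 55.6 m.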